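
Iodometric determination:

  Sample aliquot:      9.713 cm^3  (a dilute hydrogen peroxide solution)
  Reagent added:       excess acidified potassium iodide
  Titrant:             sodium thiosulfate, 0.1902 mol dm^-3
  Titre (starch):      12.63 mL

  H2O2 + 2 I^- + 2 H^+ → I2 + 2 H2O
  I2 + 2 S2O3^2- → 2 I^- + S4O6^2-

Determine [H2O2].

n(S2O3^2-) = 0.01263 × 0.1902 = 2.402 × 10^-3 mol
n(I2) = n(S2O3^2-)/2 = 1.201 × 10^-3 mol
n(H2O2) in the aliquot = 1.201 × 10^-3 mol (1:1 ratio)
[H2O2] = 1.201 × 10^-3 / 0.009713 = 0.1237 mol/L

0.1237 mol/L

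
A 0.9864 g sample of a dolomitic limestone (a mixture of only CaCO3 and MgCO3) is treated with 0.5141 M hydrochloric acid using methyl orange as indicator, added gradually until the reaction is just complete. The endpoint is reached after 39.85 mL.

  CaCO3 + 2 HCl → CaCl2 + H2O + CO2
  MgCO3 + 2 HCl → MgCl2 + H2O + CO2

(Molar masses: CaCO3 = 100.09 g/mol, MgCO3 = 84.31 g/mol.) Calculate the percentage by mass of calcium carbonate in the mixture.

78.95 %

n(HCl) = 0.03985 × 0.5141 = 0.02049 mol
Let x = n(CaCO3), y = n(MgCO3).
Titrant: 2x + 2y = 0.02049;  mass: 100.09x + 84.31y = 0.9864
Solving, x = 7.780 × 10^-3 mol, y = 2.463 × 10^-3 mol
mass of CaCO3 = 7.780 × 10^-3 × 100.09 = 0.7787 g
% CaCO3 = 0.7787 / 0.9864 × 100 = 78.95 %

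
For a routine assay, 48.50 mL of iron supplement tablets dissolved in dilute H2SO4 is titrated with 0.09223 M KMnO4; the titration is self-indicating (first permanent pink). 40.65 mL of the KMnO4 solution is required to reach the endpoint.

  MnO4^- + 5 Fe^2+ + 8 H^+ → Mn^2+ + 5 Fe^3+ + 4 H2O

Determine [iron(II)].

n(KMnO4) = 0.04065 L × 0.09223 mol/L = 3.749 × 10^-3 mol
From the 5:1 mole ratio, n(Fe2+) = 5/1 × 3.749 × 10^-3 = 0.01875 mol
[Fe2+] = 0.01875 mol / 0.04850 L = 0.3865 mol/L

0.3865 M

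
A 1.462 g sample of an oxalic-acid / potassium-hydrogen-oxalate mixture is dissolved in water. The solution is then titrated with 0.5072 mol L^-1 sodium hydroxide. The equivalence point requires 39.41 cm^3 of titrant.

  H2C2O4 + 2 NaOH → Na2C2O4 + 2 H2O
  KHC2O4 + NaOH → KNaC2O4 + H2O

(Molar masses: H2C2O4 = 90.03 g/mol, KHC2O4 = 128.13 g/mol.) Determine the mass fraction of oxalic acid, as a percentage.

40.72 %

n(NaOH) = 0.03941 × 0.5072 = 0.01999 mol
Let x = n(H2C2O4), y = n(KHC2O4).
Titrant: 2x + 1y = 0.01999;  mass: 90.03x + 128.13y = 1.462
Solving, x = 6.612 × 10^-3 mol, y = 6.764 × 10^-3 mol
mass of H2C2O4 = 6.612 × 10^-3 × 90.03 = 0.5953 g
% H2C2O4 = 0.5953 / 1.462 × 100 = 40.72 %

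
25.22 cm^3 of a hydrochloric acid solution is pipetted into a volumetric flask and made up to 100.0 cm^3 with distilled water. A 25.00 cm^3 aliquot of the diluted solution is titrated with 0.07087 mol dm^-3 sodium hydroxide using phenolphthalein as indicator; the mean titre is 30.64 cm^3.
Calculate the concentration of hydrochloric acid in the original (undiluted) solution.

HCl + NaOH → NaCl + H2O
n(NaOH) = 0.03064 × 0.07087 = 2.171 × 10^-3 mol
n(HCl) in the aliquot = 2.171 × 10^-3 mol (1:1 ratio)
[HCl]_dilute = 2.171 × 10^-3 / 0.02500 = 0.08686 mol/L
Dilution factor = 100.0 / 25.22 = 3.965
[HCl]_stock = 0.08686 × 3.965 = 0.3444 mol/L

0.3444 mol/L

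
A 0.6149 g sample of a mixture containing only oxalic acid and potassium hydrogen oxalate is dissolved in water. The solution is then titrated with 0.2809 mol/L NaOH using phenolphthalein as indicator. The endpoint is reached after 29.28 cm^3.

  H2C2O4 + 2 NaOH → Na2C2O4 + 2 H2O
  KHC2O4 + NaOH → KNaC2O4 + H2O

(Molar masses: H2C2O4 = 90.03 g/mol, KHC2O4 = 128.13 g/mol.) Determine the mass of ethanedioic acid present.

0.2377 g

n(NaOH) = 0.02928 × 0.2809 = 8.225 × 10^-3 mol
Let x = n(H2C2O4), y = n(KHC2O4).
Titrant: 2x + 1y = 8.225 × 10^-3;  mass: 90.03x + 128.13y = 0.6149
Solving, x = 2.641 × 10^-3 mol, y = 2.944 × 10^-3 mol
mass of H2C2O4 = 2.641 × 10^-3 × 90.03 = 0.2377 g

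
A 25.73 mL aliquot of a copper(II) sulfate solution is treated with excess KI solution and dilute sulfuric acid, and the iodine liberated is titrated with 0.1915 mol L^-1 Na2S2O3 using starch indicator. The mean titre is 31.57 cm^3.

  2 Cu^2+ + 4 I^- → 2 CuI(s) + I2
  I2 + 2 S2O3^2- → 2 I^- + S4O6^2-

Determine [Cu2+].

n(S2O3^2-) = 0.03157 × 0.1915 = 6.046 × 10^-3 mol
n(I2) = n(S2O3^2-)/2 = 3.023 × 10^-3 mol
From the 2:1 ratio, n(Cu2+) in the aliquot = 2/1 × 3.023 × 10^-3 = 6.046 × 10^-3 mol
[Cu2+] = 6.046 × 10^-3 / 0.02573 = 0.2350 mol/L

0.2350 mol/L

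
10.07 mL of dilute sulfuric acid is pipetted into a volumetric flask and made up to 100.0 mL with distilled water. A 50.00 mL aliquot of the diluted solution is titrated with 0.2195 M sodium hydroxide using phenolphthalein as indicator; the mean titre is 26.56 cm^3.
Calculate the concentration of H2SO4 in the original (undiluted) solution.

0.5789 M

H2SO4 + 2 NaOH → Na2SO4 + 2 H2O
n(NaOH) = 0.02656 × 0.2195 = 5.830 × 10^-3 mol
From the 1:2 ratio, n(H2SO4) in the aliquot = 1/2 × 5.830 × 10^-3 = 2.915 × 10^-3 mol
[H2SO4]_dilute = 2.915 × 10^-3 / 0.05000 = 0.05830 mol/L
Dilution factor = 100.0 / 10.07 = 9.930
[H2SO4]_stock = 0.05830 × 9.930 = 0.5789 mol/L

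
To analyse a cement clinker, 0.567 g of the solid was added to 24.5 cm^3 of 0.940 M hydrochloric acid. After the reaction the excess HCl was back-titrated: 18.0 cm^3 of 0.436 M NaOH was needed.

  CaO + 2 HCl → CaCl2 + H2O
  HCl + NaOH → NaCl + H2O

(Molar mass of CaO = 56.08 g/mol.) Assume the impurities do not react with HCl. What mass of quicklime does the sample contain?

n(HCl) added = 0.0245 × 0.940 = 0.0230 mol
n(NaOH) used in back-titration = 0.0180 × 0.436 = 7.85 × 10^-3 mol
n(HCl) left over = 7.85 × 10^-3 mol (1:1 ratio)
n(HCl) consumed by analyte = 0.0230 − 7.85 × 10^-3 = 0.0152 mol
From the 1:2 ratio, n(CaO) = 1/2 × 0.0152 = 7.59 × 10^-3 mol
mass of CaO = 7.59 × 10^-3 × 56.08 = 0.426 g

0.426 g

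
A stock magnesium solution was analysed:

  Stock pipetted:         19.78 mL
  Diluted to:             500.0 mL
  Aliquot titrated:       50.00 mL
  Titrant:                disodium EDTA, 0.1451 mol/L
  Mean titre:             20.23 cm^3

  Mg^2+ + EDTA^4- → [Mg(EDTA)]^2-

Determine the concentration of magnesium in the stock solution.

n(EDTA) = 0.02023 × 0.1451 = 2.935 × 10^-3 mol
n(Mg2+) in the aliquot = 2.935 × 10^-3 mol (1:1 ratio)
[Mg2+]_dilute = 2.935 × 10^-3 / 0.05000 = 0.05871 mol/L
Dilution factor = 500.0 / 19.78 = 25.28
[Mg2+]_stock = 0.05871 × 25.28 = 1.484 mol/L

1.484 mol/L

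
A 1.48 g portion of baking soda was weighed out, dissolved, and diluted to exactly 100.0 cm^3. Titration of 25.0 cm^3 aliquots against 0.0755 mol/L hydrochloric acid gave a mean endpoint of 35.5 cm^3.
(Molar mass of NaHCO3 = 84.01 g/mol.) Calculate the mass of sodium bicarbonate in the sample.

NaHCO3 + HCl → NaCl + H2O + CO2
n(HCl) per titration = 0.0355 × 0.0755 = 2.68 × 10^-3 mol
n(NaHCO3) in each aliquot = 2.68 × 10^-3 mol (1:1 ratio)
n(NaHCO3) in the whole flask = 2.68 × 10^-3 × 100.0/25.0 = 0.0107 mol
mass of NaHCO3 = 0.0107 × 84.01 = 0.901 g

0.901 g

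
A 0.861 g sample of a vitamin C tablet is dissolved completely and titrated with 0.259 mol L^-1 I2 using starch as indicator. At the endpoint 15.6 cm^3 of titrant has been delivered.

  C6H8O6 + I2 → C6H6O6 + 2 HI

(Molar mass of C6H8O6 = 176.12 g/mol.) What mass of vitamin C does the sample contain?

0.712 g

n(I2) = 0.0156 L × 0.259 mol/L = 4.04 × 10^-3 mol
n(C6H8O6) = 4.04 × 10^-3 mol (1:1 ratio)
mass of C6H8O6 = 4.04 × 10^-3 × 176.12 g/mol = 0.712 g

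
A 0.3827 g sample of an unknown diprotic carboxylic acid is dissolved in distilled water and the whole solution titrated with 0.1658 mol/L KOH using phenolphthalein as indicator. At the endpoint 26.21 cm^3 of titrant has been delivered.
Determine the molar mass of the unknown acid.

176.1 g/mol

n(KOH) = 0.02621 L × 0.1658 mol/L = 4.346 × 10^-3 mol
From the 1:2 ratio, n(H2A) = 1/2 × 4.346 × 10^-3 = 2.173 × 10^-3 mol
M = m / n = 0.3827 g / 2.173 × 10^-3 mol = 176.1 g/mol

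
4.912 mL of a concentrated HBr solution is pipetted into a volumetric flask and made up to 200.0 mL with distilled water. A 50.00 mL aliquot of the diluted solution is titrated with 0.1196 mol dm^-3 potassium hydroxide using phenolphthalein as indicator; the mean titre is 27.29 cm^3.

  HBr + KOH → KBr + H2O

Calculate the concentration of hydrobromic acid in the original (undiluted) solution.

2.658 mol/L

n(KOH) = 0.02729 × 0.1196 = 3.264 × 10^-3 mol
n(HBr) in the aliquot = 3.264 × 10^-3 mol (1:1 ratio)
[HBr]_dilute = 3.264 × 10^-3 / 0.05000 = 0.06528 mol/L
Dilution factor = 200.0 / 4.912 = 40.72
[HBr]_stock = 0.06528 × 40.72 = 2.658 mol/L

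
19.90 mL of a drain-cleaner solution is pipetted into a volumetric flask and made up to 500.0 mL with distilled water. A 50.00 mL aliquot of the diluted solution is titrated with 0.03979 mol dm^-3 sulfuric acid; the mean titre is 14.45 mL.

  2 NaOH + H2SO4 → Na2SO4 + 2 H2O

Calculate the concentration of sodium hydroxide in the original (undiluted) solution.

0.5779 mol/L

n(H2SO4) = 0.01445 × 0.03979 = 5.750 × 10^-4 mol
From the 2:1 ratio, n(NaOH) in the aliquot = 2/1 × 5.750 × 10^-4 = 1.150 × 10^-3 mol
[NaOH]_dilute = 1.150 × 10^-3 / 0.05000 = 0.02300 mol/L
Dilution factor = 500.0 / 19.90 = 25.13
[NaOH]_stock = 0.02300 × 25.13 = 0.5779 mol/L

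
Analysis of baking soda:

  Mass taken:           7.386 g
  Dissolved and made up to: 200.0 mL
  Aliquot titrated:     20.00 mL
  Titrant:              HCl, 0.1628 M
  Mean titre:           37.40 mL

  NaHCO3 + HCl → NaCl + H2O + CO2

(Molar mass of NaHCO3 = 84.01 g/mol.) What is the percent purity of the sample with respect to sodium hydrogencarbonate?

69.25 %

n(HCl) per titration = 0.03740 × 0.1628 = 6.089 × 10^-3 mol
n(NaHCO3) in each aliquot = 6.089 × 10^-3 mol (1:1 ratio)
n(NaHCO3) in the whole flask = 6.089 × 10^-3 × 200.0/20.00 = 0.06089 mol
mass of NaHCO3 = 0.06089 × 84.01 = 5.115 g
% NaHCO3 = 5.115 / 7.386 × 100 = 69.25 %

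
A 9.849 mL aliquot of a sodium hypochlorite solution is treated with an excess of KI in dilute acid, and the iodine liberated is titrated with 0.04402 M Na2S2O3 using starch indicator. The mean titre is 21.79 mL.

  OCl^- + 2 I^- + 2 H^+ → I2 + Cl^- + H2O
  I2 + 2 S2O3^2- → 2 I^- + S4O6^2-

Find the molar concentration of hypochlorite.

0.04870 M

n(S2O3^2-) = 0.02179 × 0.04402 = 9.592 × 10^-4 mol
n(I2) = n(S2O3^2-)/2 = 4.796 × 10^-4 mol
n(OCl^-) in the aliquot = 4.796 × 10^-4 mol (1:1 ratio)
[OCl^-] = 4.796 × 10^-4 / 0.009849 = 0.04870 mol/L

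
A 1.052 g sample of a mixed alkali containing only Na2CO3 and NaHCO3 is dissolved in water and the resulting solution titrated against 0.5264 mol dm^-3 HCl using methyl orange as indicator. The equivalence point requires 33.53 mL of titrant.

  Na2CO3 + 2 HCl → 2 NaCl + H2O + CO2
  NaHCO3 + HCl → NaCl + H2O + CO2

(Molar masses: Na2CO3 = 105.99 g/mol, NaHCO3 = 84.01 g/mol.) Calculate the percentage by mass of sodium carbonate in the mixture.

69.97 %

n(HCl) = 0.03353 × 0.5264 = 0.01765 mol
Let x = n(Na2CO3), y = n(NaHCO3).
Titrant: 2x + 1y = 0.01765;  mass: 105.99x + 84.01y = 1.052
Solving, x = 6.945 × 10^-3 mol, y = 3.760 × 10^-3 mol
mass of Na2CO3 = 6.945 × 10^-3 × 105.99 = 0.7361 g
% Na2CO3 = 0.7361 / 1.052 × 100 = 69.97 %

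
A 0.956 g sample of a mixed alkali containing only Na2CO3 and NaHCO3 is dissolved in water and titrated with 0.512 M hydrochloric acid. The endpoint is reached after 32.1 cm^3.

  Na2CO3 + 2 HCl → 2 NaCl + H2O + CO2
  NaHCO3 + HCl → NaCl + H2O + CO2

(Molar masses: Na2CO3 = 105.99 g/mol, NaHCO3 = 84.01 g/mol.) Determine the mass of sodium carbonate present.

n(HCl) = 0.0321 × 0.512 = 0.0164 mol
Let x = n(Na2CO3), y = n(NaHCO3).
Titrant: 2x + 1y = 0.0164;  mass: 105.99x + 84.01y = 0.956
Solving, x = 6.85 × 10^-3 mol, y = 2.74 × 10^-3 mol
mass of Na2CO3 = 6.85 × 10^-3 × 105.99 = 0.726 g

0.726 g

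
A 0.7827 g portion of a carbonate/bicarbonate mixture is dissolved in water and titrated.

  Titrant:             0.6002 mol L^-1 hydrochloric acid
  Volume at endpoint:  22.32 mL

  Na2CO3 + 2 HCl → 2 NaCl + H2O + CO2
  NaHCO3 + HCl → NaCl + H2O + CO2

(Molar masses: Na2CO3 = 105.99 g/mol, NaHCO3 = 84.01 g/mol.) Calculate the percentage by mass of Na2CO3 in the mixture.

n(HCl) = 0.02232 × 0.6002 = 0.01340 mol
Let x = n(Na2CO3), y = n(NaHCO3).
Titrant: 2x + 1y = 0.01340;  mass: 105.99x + 84.01y = 0.7827
Solving, x = 5.525 × 10^-3 mol, y = 2.346 × 10^-3 mol
mass of Na2CO3 = 5.525 × 10^-3 × 105.99 = 0.5856 g
% Na2CO3 = 0.5856 / 0.7827 × 100 = 74.82 %

74.82 %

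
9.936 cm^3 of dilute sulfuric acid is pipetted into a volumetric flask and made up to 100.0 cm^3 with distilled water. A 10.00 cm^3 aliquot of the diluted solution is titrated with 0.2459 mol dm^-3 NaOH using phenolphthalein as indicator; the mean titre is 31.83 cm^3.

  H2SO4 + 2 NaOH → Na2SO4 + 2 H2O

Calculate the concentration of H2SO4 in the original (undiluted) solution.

3.939 mol/L

n(NaOH) = 0.03183 × 0.2459 = 7.827 × 10^-3 mol
From the 1:2 ratio, n(H2SO4) in the aliquot = 1/2 × 7.827 × 10^-3 = 3.913 × 10^-3 mol
[H2SO4]_dilute = 3.913 × 10^-3 / 0.01000 = 0.3913 mol/L
Dilution factor = 100.0 / 9.936 = 10.06
[H2SO4]_stock = 0.3913 × 10.06 = 3.939 mol/L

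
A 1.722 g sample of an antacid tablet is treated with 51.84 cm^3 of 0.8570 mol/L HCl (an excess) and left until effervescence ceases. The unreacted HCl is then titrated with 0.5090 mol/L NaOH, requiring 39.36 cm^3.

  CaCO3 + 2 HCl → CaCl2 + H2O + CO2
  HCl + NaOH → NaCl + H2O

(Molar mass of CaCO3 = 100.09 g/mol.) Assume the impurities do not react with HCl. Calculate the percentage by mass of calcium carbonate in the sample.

70.89 %

n(HCl) added = 0.05184 × 0.8570 = 0.04443 mol
n(NaOH) used in back-titration = 0.03936 × 0.5090 = 0.02003 mol
n(HCl) left over = 0.02003 mol (1:1 ratio)
n(HCl) consumed by analyte = 0.04443 − 0.02003 = 0.02439 mol
From the 1:2 ratio, n(CaCO3) = 1/2 × 0.02439 = 0.01220 mol
mass of CaCO3 = 0.01220 × 100.09 = 1.221 g
% CaCO3 = 1.221 / 1.722 × 100 = 70.89 %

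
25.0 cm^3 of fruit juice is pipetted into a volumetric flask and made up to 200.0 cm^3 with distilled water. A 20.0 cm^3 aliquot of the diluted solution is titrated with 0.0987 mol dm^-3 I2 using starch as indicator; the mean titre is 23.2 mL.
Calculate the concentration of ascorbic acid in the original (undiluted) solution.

C6H8O6 + I2 → C6H6O6 + 2 HI
n(I2) = 0.0232 × 0.0987 = 2.29 × 10^-3 mol
n(C6H8O6) in the aliquot = 2.29 × 10^-3 mol (1:1 ratio)
[C6H8O6]_dilute = 2.29 × 10^-3 / 0.0200 = 0.114 mol/L
Dilution factor = 200.0 / 25.0 = 8.000
[C6H8O6]_stock = 0.114 × 8.000 = 0.916 mol/L

0.916 mol/L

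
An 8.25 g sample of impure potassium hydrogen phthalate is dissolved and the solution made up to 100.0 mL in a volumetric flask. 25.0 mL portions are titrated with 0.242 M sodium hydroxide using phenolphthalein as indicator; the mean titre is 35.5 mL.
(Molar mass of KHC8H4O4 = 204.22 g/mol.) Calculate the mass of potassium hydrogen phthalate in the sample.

7.02 g

KHC8H4O4 + NaOH → KNaC8H4O4 + H2O
n(NaOH) per titration = 0.0355 × 0.242 = 8.59 × 10^-3 mol
n(KHC8H4O4) in each aliquot = 8.59 × 10^-3 mol (1:1 ratio)
n(KHC8H4O4) in the whole flask = 8.59 × 10^-3 × 100.0/25.0 = 0.0344 mol
mass of KHC8H4O4 = 0.0344 × 204.22 = 7.02 g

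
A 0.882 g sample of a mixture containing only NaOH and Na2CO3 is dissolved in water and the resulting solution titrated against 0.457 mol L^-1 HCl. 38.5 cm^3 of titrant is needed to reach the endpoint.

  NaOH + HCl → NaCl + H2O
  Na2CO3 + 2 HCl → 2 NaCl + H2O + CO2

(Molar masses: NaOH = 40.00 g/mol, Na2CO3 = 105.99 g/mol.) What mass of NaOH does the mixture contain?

n(HCl) = 0.0385 × 0.457 = 0.0176 mol
Let x = n(NaOH), y = n(Na2CO3).
Titrant: 1x + 2y = 0.0176;  mass: 40.00x + 105.99y = 0.882
Solving, x = 3.88 × 10^-3 mol, y = 6.86 × 10^-3 mol
mass of NaOH = 3.88 × 10^-3 × 40.00 = 0.155 g

0.155 g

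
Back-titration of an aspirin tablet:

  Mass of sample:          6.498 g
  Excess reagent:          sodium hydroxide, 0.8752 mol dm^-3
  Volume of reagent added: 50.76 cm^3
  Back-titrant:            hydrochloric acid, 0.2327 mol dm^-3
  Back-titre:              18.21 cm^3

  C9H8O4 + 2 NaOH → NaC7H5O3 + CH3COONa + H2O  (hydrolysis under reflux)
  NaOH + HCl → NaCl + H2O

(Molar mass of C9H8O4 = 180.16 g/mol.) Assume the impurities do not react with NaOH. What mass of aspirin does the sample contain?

3.620 g

n(NaOH) added = 0.05076 × 0.8752 = 0.04443 mol
n(HCl) used in back-titration = 0.01821 × 0.2327 = 4.237 × 10^-3 mol
n(NaOH) left over = 4.237 × 10^-3 mol (1:1 ratio)
n(NaOH) consumed by analyte = 0.04443 − 4.237 × 10^-3 = 0.04019 mol
From the 1:2 ratio, n(C9H8O4) = 1/2 × 0.04019 = 0.02009 mol
mass of C9H8O4 = 0.02009 × 180.16 = 3.620 g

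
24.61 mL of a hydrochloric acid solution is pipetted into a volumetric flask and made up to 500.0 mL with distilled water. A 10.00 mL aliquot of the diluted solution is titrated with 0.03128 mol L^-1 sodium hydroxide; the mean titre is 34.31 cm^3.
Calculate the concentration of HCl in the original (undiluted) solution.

HCl + NaOH → NaCl + H2O
n(NaOH) = 0.03431 × 0.03128 = 1.073 × 10^-3 mol
n(HCl) in the aliquot = 1.073 × 10^-3 mol (1:1 ratio)
[HCl]_dilute = 1.073 × 10^-3 / 0.01000 = 0.1073 mol/L
Dilution factor = 500.0 / 24.61 = 20.32
[HCl]_stock = 0.1073 × 20.32 = 2.180 mol/L

2.180 mol/L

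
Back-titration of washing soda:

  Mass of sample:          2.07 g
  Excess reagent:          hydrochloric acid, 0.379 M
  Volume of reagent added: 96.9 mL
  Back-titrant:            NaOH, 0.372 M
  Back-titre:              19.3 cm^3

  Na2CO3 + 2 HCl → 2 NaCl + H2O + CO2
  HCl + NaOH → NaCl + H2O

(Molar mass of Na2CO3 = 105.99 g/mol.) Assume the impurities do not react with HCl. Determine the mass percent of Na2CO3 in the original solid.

75.6 %

n(HCl) added = 0.0969 × 0.379 = 0.0367 mol
n(NaOH) used in back-titration = 0.0193 × 0.372 = 7.18 × 10^-3 mol
n(HCl) left over = 7.18 × 10^-3 mol (1:1 ratio)
n(HCl) consumed by analyte = 0.0367 − 7.18 × 10^-3 = 0.0295 mol
From the 1:2 ratio, n(Na2CO3) = 1/2 × 0.0295 = 0.0148 mol
mass of Na2CO3 = 0.0148 × 105.99 = 1.57 g
% Na2CO3 = 1.57 / 2.07 × 100 = 75.6 %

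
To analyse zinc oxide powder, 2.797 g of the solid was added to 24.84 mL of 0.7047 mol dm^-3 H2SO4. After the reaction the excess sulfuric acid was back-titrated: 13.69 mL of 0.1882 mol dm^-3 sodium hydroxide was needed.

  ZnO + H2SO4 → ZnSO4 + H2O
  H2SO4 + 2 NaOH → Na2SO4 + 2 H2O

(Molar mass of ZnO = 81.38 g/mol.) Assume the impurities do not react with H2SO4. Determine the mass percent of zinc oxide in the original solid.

47.18 %

n(H2SO4) added = 0.02484 × 0.7047 = 0.01750 mol
n(NaOH) used in back-titration = 0.01369 × 0.1882 = 2.576 × 10^-3 mol
From the 1:2 ratio, n(H2SO4) left over = 1/2 × 2.576 × 10^-3 = 1.288 × 10^-3 mol
n(H2SO4) consumed by analyte = 0.01750 − 1.288 × 10^-3 = 0.01622 mol
n(ZnO) = 0.01622 mol (1:1 ratio)
mass of ZnO = 0.01622 × 81.38 = 1.320 g
% ZnO = 1.320 / 2.797 × 100 = 47.18 %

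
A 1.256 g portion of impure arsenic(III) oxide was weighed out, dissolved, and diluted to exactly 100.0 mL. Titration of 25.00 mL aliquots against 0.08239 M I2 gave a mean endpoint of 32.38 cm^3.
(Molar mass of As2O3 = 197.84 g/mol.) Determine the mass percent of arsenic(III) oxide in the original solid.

As2O3 + 2 I2 + 2 H2O → As2O5 + 4 HI
n(I2) per titration = 0.03238 × 0.08239 = 2.668 × 10^-3 mol
From the 1:2 ratio, n(As2O3) in each aliquot = 1/2 × 2.668 × 10^-3 = 1.334 × 10^-3 mol
n(As2O3) in the whole flask = 1.334 × 10^-3 × 100.0/25.00 = 5.336 × 10^-3 mol
mass of As2O3 = 5.336 × 10^-3 × 197.84 = 1.056 g
% As2O3 = 1.056 / 1.256 × 100 = 84.04 %

84.04 %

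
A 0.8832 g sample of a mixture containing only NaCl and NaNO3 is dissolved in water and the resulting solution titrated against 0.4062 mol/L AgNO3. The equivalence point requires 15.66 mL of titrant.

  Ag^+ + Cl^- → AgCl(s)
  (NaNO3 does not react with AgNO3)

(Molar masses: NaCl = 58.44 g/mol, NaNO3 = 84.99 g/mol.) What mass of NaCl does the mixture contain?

0.3717 g

n(AgNO3) = 0.01566 × 0.4062 = 6.361 × 10^-3 mol
Let x = n(NaCl), y = n(NaNO3).
Titrant: 1x = 6.361 × 10^-3;  mass: 58.44x + 84.99y = 0.8832
Solving, x = 6.361 × 10^-3 mol, y = 6.018 × 10^-3 mol
mass of NaCl = 6.361 × 10^-3 × 58.44 = 0.3717 g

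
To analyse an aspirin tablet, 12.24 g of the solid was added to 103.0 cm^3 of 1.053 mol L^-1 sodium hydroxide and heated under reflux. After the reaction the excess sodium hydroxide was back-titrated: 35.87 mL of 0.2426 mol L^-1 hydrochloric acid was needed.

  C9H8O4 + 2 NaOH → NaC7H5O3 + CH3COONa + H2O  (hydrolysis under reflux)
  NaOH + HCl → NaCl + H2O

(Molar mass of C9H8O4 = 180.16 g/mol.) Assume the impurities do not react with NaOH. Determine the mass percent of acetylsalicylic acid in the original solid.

n(NaOH) added = 0.1030 × 1.053 = 0.1085 mol
n(HCl) used in back-titration = 0.03587 × 0.2426 = 8.702 × 10^-3 mol
n(NaOH) left over = 8.702 × 10^-3 mol (1:1 ratio)
n(NaOH) consumed by analyte = 0.1085 − 8.702 × 10^-3 = 0.09976 mol
From the 1:2 ratio, n(C9H8O4) = 1/2 × 0.09976 = 0.04988 mol
mass of C9H8O4 = 0.04988 × 180.16 = 8.986 g
% C9H8O4 = 8.986 / 12.24 × 100 = 73.42 %

73.42 %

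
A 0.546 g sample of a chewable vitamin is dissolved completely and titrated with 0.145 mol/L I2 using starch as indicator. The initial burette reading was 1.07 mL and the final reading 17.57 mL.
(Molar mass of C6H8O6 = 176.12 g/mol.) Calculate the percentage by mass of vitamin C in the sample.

C6H8O6 + I2 → C6H6O6 + 2 HI
n(I2) = 0.0165 L × 0.145 mol/L = 2.39 × 10^-3 mol
n(C6H8O6) = 2.39 × 10^-3 mol (1:1 ratio)
mass of C6H8O6 = 2.39 × 10^-3 × 176.12 g/mol = 0.421 g
% C6H8O6 = 0.421 / 0.546 × 100 = 77.2 %

77.2 %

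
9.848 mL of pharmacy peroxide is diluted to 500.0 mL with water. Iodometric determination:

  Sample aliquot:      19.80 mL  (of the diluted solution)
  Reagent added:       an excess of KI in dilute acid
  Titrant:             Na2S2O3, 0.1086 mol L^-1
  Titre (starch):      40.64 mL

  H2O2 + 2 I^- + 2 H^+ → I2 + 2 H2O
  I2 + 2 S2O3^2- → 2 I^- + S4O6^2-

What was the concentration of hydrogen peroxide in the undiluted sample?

5.659 mol/L

n(S2O3^2-) = 0.04064 × 0.1086 = 4.414 × 10^-3 mol
n(I2) = n(S2O3^2-)/2 = 2.207 × 10^-3 mol
n(H2O2) in the aliquot = 2.207 × 10^-3 mol (1:1 ratio)
[H2O2]_dilute = 2.207 × 10^-3 / 0.01980 = 0.1115 mol/L
[H2O2]_original = 0.1115 × 500.0/9.848 = 5.659 mol/L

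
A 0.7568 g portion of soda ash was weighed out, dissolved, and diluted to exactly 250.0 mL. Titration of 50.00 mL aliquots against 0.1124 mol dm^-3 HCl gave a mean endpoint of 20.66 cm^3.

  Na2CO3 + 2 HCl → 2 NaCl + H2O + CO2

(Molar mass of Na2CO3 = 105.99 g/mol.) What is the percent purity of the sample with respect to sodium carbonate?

81.31 %

n(HCl) per titration = 0.02066 × 0.1124 = 2.322 × 10^-3 mol
From the 1:2 ratio, n(Na2CO3) in each aliquot = 1/2 × 2.322 × 10^-3 = 1.161 × 10^-3 mol
n(Na2CO3) in the whole flask = 1.161 × 10^-3 × 250.0/50.00 = 5.805 × 10^-3 mol
mass of Na2CO3 = 5.805 × 10^-3 × 105.99 = 0.6153 g
% Na2CO3 = 0.6153 / 0.7568 × 100 = 81.31 %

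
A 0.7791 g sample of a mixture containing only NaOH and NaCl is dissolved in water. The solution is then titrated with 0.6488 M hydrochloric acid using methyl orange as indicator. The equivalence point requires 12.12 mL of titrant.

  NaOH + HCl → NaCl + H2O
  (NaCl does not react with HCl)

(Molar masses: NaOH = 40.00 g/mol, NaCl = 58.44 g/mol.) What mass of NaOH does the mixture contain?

n(HCl) = 0.01212 × 0.6488 = 7.863 × 10^-3 mol
Let x = n(NaOH), y = n(NaCl).
Titrant: 1x = 7.863 × 10^-3;  mass: 40.00x + 58.44y = 0.7791
Solving, x = 7.863 × 10^-3 mol, y = 7.949 × 10^-3 mol
mass of NaOH = 7.863 × 10^-3 × 40.00 = 0.3145 g

0.3145 g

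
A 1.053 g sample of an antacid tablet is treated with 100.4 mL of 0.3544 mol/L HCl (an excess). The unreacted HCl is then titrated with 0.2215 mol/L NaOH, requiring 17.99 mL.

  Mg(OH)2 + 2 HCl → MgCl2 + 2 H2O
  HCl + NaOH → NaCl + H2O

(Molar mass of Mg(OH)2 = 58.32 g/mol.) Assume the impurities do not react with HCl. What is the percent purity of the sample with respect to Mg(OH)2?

87.50 %

n(HCl) added = 0.1004 × 0.3544 = 0.03558 mol
n(NaOH) used in back-titration = 0.01799 × 0.2215 = 3.985 × 10^-3 mol
n(HCl) left over = 3.985 × 10^-3 mol (1:1 ratio)
n(HCl) consumed by analyte = 0.03558 − 3.985 × 10^-3 = 0.03160 mol
From the 1:2 ratio, n(Mg(OH)2) = 1/2 × 0.03160 = 0.01580 mol
mass of Mg(OH)2 = 0.01580 × 58.32 = 0.9214 g
% Mg(OH)2 = 0.9214 / 1.053 × 100 = 87.50 %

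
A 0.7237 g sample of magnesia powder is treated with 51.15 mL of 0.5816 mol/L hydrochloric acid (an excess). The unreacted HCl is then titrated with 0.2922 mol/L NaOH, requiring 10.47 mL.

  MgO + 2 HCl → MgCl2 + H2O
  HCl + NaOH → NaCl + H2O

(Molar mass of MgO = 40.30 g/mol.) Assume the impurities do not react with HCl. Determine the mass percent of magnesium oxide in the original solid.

74.31 %

n(HCl) added = 0.05115 × 0.5816 = 0.02975 mol
n(NaOH) used in back-titration = 0.01047 × 0.2922 = 3.059 × 10^-3 mol
n(HCl) left over = 3.059 × 10^-3 mol (1:1 ratio)
n(HCl) consumed by analyte = 0.02975 − 3.059 × 10^-3 = 0.02669 mol
From the 1:2 ratio, n(MgO) = 1/2 × 0.02669 = 0.01334 mol
mass of MgO = 0.01334 × 40.30 = 0.5378 g
% MgO = 0.5378 / 0.7237 × 100 = 74.31 %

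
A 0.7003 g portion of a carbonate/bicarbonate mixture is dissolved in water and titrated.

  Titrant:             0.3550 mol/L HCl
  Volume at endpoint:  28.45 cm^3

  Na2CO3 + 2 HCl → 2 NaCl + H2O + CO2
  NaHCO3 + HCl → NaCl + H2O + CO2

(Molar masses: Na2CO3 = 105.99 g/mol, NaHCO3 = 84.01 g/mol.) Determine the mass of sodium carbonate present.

0.2532 g

n(HCl) = 0.02845 × 0.3550 = 0.01010 mol
Let x = n(Na2CO3), y = n(NaHCO3).
Titrant: 2x + 1y = 0.01010;  mass: 105.99x + 84.01y = 0.7003
Solving, x = 2.389 × 10^-3 mol, y = 5.322 × 10^-3 mol
mass of Na2CO3 = 2.389 × 10^-3 × 105.99 = 0.2532 g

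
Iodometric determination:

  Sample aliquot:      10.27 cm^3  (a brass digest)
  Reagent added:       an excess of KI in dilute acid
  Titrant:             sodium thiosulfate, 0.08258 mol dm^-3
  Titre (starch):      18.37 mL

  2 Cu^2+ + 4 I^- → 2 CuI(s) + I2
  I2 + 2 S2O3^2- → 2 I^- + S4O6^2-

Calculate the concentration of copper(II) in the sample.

n(S2O3^2-) = 0.01837 × 0.08258 = 1.517 × 10^-3 mol
n(I2) = n(S2O3^2-)/2 = 7.585 × 10^-4 mol
From the 2:1 ratio, n(Cu2+) in the aliquot = 2/1 × 7.585 × 10^-4 = 1.517 × 10^-3 mol
[Cu2+] = 1.517 × 10^-3 / 0.01027 = 0.1477 mol/L

0.1477 mol/L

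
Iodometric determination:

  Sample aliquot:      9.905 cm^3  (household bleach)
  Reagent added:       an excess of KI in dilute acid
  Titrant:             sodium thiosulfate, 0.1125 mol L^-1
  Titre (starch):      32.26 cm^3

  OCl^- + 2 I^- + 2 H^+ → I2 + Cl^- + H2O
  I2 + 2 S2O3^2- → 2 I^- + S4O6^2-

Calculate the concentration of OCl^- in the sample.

0.1832 mol/L

n(S2O3^2-) = 0.03226 × 0.1125 = 3.629 × 10^-3 mol
n(I2) = n(S2O3^2-)/2 = 1.815 × 10^-3 mol
n(OCl^-) in the aliquot = 1.815 × 10^-3 mol (1:1 ratio)
[OCl^-] = 1.815 × 10^-3 / 0.009905 = 0.1832 mol/L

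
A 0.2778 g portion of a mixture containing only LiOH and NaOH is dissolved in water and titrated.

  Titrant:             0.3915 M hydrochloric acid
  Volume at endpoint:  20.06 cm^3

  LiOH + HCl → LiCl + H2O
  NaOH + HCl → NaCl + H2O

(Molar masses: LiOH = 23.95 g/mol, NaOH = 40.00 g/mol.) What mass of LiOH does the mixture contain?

0.05423 g

n(HCl) = 0.02006 × 0.3915 = 7.853 × 10^-3 mol
Let x = n(LiOH), y = n(NaOH).
Titrant: 1x + 1y = 7.853 × 10^-3;  mass: 23.95x + 40.00y = 0.2778
Solving, x = 2.264 × 10^-3 mol, y = 5.589 × 10^-3 mol
mass of LiOH = 2.264 × 10^-3 × 23.95 = 0.05423 g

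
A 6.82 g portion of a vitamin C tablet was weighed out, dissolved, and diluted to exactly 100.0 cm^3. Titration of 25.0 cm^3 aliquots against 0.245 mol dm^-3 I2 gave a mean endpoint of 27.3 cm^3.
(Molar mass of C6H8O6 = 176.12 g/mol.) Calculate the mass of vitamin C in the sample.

C6H8O6 + I2 → C6H6O6 + 2 HI
n(I2) per titration = 0.0273 × 0.245 = 6.69 × 10^-3 mol
n(C6H8O6) in each aliquot = 6.69 × 10^-3 mol (1:1 ratio)
n(C6H8O6) in the whole flask = 6.69 × 10^-3 × 100.0/25.0 = 0.0268 mol
mass of C6H8O6 = 0.0268 × 176.12 = 4.71 g

4.71 g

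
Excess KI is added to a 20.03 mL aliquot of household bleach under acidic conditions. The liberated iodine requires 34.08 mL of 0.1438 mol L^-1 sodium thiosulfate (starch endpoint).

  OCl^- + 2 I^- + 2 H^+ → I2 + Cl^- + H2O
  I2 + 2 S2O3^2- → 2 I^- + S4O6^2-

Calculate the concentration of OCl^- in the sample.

0.1223 mol/L

n(S2O3^2-) = 0.03408 × 0.1438 = 4.901 × 10^-3 mol
n(I2) = n(S2O3^2-)/2 = 2.450 × 10^-3 mol
n(OCl^-) in the aliquot = 2.450 × 10^-3 mol (1:1 ratio)
[OCl^-] = 2.450 × 10^-3 / 0.02003 = 0.1223 mol/L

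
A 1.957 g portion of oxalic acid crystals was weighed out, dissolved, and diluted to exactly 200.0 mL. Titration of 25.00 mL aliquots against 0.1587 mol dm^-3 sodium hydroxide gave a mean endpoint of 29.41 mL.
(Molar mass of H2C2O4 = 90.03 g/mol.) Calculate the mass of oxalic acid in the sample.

H2C2O4 + 2 NaOH → Na2C2O4 + 2 H2O
n(NaOH) per titration = 0.02941 × 0.1587 = 4.667 × 10^-3 mol
From the 1:2 ratio, n(H2C2O4) in each aliquot = 1/2 × 4.667 × 10^-3 = 2.334 × 10^-3 mol
n(H2C2O4) in the whole flask = 2.334 × 10^-3 × 200.0/25.00 = 0.01867 mol
mass of H2C2O4 = 0.01867 × 90.03 = 1.681 g

1.681 g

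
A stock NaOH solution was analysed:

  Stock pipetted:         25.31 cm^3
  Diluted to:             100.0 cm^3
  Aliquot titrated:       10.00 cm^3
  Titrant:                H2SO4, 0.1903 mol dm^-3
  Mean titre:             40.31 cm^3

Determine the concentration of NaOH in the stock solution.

2 NaOH + H2SO4 → Na2SO4 + 2 H2O
n(H2SO4) = 0.04031 × 0.1903 = 7.671 × 10^-3 mol
From the 2:1 ratio, n(NaOH) in the aliquot = 2/1 × 7.671 × 10^-3 = 0.01534 mol
[NaOH]_dilute = 0.01534 / 0.01000 = 1.534 mol/L
Dilution factor = 100.0 / 25.31 = 3.951
[NaOH]_stock = 1.534 × 3.951 = 6.062 mol/L

6.062 mol/L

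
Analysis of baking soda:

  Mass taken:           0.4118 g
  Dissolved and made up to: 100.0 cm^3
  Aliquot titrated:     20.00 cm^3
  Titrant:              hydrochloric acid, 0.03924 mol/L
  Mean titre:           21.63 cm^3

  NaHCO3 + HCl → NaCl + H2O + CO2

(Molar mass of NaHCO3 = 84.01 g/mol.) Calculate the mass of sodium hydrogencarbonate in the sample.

n(HCl) per titration = 0.02163 × 0.03924 = 8.488 × 10^-4 mol
n(NaHCO3) in each aliquot = 8.488 × 10^-4 mol (1:1 ratio)
n(NaHCO3) in the whole flask = 8.488 × 10^-4 × 100.0/20.00 = 4.244 × 10^-3 mol
mass of NaHCO3 = 4.244 × 10^-3 × 84.01 = 0.3565 g

0.3565 g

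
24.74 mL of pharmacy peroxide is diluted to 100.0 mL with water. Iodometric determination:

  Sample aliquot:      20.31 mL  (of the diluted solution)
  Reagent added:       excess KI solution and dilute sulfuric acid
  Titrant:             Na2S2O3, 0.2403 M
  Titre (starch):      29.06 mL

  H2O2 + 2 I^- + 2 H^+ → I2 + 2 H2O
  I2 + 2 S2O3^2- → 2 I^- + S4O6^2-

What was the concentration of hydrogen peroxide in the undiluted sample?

0.6949 M

n(S2O3^2-) = 0.02906 × 0.2403 = 6.983 × 10^-3 mol
n(I2) = n(S2O3^2-)/2 = 3.492 × 10^-3 mol
n(H2O2) in the aliquot = 3.492 × 10^-3 mol (1:1 ratio)
[H2O2]_dilute = 3.492 × 10^-3 / 0.02031 = 0.1719 mol/L
[H2O2]_original = 0.1719 × 100.0/24.74 = 0.6949 mol/L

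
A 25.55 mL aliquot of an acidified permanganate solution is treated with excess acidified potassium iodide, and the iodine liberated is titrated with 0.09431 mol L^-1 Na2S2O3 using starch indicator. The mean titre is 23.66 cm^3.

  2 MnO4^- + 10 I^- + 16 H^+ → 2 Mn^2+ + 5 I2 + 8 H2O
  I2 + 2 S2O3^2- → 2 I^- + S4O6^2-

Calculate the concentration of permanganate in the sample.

n(S2O3^2-) = 0.02366 × 0.09431 = 2.231 × 10^-3 mol
n(I2) = n(S2O3^2-)/2 = 1.116 × 10^-3 mol
From the 2:5 ratio, n(MnO4^-) in the aliquot = 2/5 × 1.116 × 10^-3 = 4.463 × 10^-4 mol
[MnO4^-] = 4.463 × 10^-4 / 0.02555 = 0.01747 mol/L

0.01747 mol/L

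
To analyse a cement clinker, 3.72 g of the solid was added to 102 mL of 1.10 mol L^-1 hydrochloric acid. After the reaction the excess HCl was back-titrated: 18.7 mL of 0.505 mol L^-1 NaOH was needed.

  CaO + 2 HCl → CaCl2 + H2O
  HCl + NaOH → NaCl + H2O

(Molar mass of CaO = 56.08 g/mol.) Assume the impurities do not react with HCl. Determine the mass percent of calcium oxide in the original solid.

77.5 %

n(HCl) added = 0.102 × 1.10 = 0.112 mol
n(NaOH) used in back-titration = 0.0187 × 0.505 = 9.44 × 10^-3 mol
n(HCl) left over = 9.44 × 10^-3 mol (1:1 ratio)
n(HCl) consumed by analyte = 0.112 − 9.44 × 10^-3 = 0.103 mol
From the 1:2 ratio, n(CaO) = 1/2 × 0.103 = 0.0514 mol
mass of CaO = 0.0514 × 56.08 = 2.88 g
% CaO = 2.88 / 3.72 × 100 = 77.5 %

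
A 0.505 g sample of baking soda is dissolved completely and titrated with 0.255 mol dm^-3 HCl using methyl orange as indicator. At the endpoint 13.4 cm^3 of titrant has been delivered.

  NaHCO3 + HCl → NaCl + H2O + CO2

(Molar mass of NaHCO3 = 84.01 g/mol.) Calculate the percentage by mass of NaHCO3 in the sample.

56.8 %

n(HCl) = 0.0134 L × 0.255 mol/L = 3.42 × 10^-3 mol
n(NaHCO3) = 3.42 × 10^-3 mol (1:1 ratio)
mass of NaHCO3 = 3.42 × 10^-3 × 84.01 g/mol = 0.287 g
% NaHCO3 = 0.287 / 0.505 × 100 = 56.8 %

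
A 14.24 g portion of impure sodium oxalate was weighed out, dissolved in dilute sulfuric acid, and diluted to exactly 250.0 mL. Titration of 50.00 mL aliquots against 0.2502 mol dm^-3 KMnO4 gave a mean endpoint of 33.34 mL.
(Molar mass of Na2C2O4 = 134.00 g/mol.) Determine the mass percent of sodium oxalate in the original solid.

98.12 %

2 MnO4^- + 5 C2O4^2- + 16 H^+ → 2 Mn^2+ + 10 CO2 + 8 H2O
n(KMnO4) per titration = 0.03334 × 0.2502 = 8.342 × 10^-3 mol
From the 5:2 ratio, n(Na2C2O4) in each aliquot = 5/2 × 8.342 × 10^-3 = 0.02085 mol
n(Na2C2O4) in the whole flask = 0.02085 × 250.0/50.00 = 0.1043 mol
mass of Na2C2O4 = 0.1043 × 134.00 = 13.97 g
% Na2C2O4 = 13.97 / 14.24 × 100 = 98.12 %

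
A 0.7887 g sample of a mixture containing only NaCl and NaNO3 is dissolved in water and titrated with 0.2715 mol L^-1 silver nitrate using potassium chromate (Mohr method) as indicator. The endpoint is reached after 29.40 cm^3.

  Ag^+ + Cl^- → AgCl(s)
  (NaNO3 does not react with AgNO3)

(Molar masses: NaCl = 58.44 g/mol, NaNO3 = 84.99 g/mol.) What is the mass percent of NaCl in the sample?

n(AgNO3) = 0.02940 × 0.2715 = 7.982 × 10^-3 mol
Let x = n(NaCl), y = n(NaNO3).
Titrant: 1x = 7.982 × 10^-3;  mass: 58.44x + 84.99y = 0.7887
Solving, x = 7.982 × 10^-3 mol, y = 3.791 × 10^-3 mol
mass of NaCl = 7.982 × 10^-3 × 58.44 = 0.4665 g
% NaCl = 0.4665 / 0.7887 × 100 = 59.14 %

59.14 %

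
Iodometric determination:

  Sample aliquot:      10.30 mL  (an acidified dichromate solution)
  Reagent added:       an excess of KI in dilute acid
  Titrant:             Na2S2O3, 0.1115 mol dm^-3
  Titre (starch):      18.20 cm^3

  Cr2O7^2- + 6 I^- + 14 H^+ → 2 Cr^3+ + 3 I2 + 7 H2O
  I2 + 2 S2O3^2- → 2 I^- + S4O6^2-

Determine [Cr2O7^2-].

n(S2O3^2-) = 0.01820 × 0.1115 = 2.029 × 10^-3 mol
n(I2) = n(S2O3^2-)/2 = 1.015 × 10^-3 mol
From the 1:3 ratio, n(Cr2O7^2-) in the aliquot = 1/3 × 1.015 × 10^-3 = 3.382 × 10^-4 mol
[Cr2O7^2-] = 3.382 × 10^-4 / 0.01030 = 0.03284 mol/L

0.03284 mol/L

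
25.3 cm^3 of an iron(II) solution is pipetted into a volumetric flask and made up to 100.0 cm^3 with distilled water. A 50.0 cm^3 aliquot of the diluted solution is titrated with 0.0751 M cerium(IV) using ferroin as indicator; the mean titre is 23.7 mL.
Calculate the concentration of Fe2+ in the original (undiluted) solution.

Ce^4+ + Fe^2+ → Ce^3+ + Fe^3+
n(Ce4+) = 0.0237 × 0.0751 = 1.78 × 10^-3 mol
n(Fe2+) in the aliquot = 1.78 × 10^-3 mol (1:1 ratio)
[Fe2+]_dilute = 1.78 × 10^-3 / 0.0500 = 0.0356 mol/L
Dilution factor = 100.0 / 25.3 = 3.953
[Fe2+]_stock = 0.0356 × 3.953 = 0.141 mol/L

0.141 M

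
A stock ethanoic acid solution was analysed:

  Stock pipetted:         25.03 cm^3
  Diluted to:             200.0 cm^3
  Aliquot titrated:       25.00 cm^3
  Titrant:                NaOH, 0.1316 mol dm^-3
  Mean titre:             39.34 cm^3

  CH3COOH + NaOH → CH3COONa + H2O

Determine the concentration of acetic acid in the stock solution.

n(NaOH) = 0.03934 × 0.1316 = 5.177 × 10^-3 mol
n(CH3COOH) in the aliquot = 5.177 × 10^-3 mol (1:1 ratio)
[CH3COOH]_dilute = 5.177 × 10^-3 / 0.02500 = 0.2071 mol/L
Dilution factor = 200.0 / 25.03 = 7.990
[CH3COOH]_stock = 0.2071 × 7.990 = 1.655 mol/L

1.655 mol/L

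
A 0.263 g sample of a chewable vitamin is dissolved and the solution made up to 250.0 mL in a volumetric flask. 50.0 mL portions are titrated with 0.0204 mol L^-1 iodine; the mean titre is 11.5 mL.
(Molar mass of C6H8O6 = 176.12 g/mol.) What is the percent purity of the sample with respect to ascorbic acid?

78.6 %

C6H8O6 + I2 → C6H6O6 + 2 HI
n(I2) per titration = 0.0115 × 0.0204 = 2.35 × 10^-4 mol
n(C6H8O6) in each aliquot = 2.35 × 10^-4 mol (1:1 ratio)
n(C6H8O6) in the whole flask = 2.35 × 10^-4 × 250.0/50.0 = 1.17 × 10^-3 mol
mass of C6H8O6 = 1.17 × 10^-3 × 176.12 = 0.207 g
% C6H8O6 = 0.207 / 0.263 × 100 = 78.6 %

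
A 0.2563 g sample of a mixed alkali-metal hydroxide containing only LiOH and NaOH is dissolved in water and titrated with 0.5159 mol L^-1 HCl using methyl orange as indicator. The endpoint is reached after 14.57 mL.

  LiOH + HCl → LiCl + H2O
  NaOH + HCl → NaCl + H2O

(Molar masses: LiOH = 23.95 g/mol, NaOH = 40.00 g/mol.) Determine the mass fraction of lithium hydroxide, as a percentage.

25.83 %

n(HCl) = 0.01457 × 0.5159 = 7.517 × 10^-3 mol
Let x = n(LiOH), y = n(NaOH).
Titrant: 1x + 1y = 7.517 × 10^-3;  mass: 23.95x + 40.00y = 0.2563
Solving, x = 2.764 × 10^-3 mol, y = 4.752 × 10^-3 mol
mass of LiOH = 2.764 × 10^-3 × 23.95 = 0.06620 g
% LiOH = 0.06620 / 0.2563 × 100 = 25.83 %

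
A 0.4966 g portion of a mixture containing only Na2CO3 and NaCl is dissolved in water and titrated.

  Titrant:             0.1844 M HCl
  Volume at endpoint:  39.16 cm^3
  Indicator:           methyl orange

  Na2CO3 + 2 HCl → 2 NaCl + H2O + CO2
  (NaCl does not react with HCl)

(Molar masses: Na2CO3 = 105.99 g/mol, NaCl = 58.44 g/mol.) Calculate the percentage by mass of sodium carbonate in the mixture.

n(HCl) = 0.03916 × 0.1844 = 7.221 × 10^-3 mol
Let x = n(Na2CO3), y = n(NaCl).
Titrant: 2x = 7.221 × 10^-3;  mass: 105.99x + 58.44y = 0.4966
Solving, x = 3.611 × 10^-3 mol, y = 1.949 × 10^-3 mol
mass of Na2CO3 = 3.611 × 10^-3 × 105.99 = 0.3827 g
% Na2CO3 = 0.3827 / 0.4966 × 100 = 77.06 %

77.06 %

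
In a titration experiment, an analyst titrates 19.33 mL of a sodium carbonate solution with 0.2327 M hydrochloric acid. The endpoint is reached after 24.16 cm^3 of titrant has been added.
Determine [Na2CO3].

0.1454 M

Na2CO3 + 2 HCl → 2 NaCl + H2O + CO2
n(HCl) = 0.02416 L × 0.2327 mol/L = 5.622 × 10^-3 mol
From the 1:2 mole ratio, n(Na2CO3) = 1/2 × 5.622 × 10^-3 = 2.811 × 10^-3 mol
[Na2CO3] = 2.811 × 10^-3 mol / 0.01933 L = 0.1454 mol/L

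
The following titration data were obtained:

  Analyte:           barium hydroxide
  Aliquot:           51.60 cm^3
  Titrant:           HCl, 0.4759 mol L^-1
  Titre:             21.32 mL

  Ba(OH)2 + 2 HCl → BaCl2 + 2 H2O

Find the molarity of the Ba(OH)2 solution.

n(HCl) = 0.02132 L × 0.4759 mol/L = 0.01015 mol
From the 1:2 mole ratio, n(Ba(OH)2) = 1/2 × 0.01015 = 5.073 × 10^-3 mol
[Ba(OH)2] = 5.073 × 10^-3 mol / 0.05160 L = 0.09832 mol/L

0.09832 mol/L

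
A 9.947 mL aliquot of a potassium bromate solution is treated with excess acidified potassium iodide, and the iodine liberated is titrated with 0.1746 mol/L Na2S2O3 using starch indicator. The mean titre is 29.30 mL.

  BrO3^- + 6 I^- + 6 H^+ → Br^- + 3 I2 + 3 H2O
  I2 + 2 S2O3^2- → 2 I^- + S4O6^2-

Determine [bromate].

0.08572 mol/L

n(S2O3^2-) = 0.02930 × 0.1746 = 5.116 × 10^-3 mol
n(I2) = n(S2O3^2-)/2 = 2.558 × 10^-3 mol
From the 1:3 ratio, n(BrO3^-) in the aliquot = 1/3 × 2.558 × 10^-3 = 8.526 × 10^-4 mol
[BrO3^-] = 8.526 × 10^-4 / 0.009947 = 0.08572 mol/L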